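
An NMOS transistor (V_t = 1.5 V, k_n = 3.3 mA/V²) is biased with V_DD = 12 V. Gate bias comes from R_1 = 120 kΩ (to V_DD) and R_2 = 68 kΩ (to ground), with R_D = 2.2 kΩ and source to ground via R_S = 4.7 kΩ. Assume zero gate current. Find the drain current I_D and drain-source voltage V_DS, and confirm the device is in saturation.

I_D ≈ 0.49 mA, V_DS ≈ 8.6 V

V_G = V_DD·R_2/(R_1+R_2) = 12×68/188 = 4.34 V.
Assume saturation: I_D = (k_n/2)(V_GS − V_t)² with V_GS = V_G − I_D·R_S = 4.34 − 4.7·I_D.
Substituting gives 36.4·I_D² − 45.1·I_D + 13.3 = 0, with roots I_D = 0.489 or 0.748 mA.
The root I_D = 0.748 mA gives V_GS = 0.827 V ≤ V_t, so take I_D = 0.489 mA.
Then V_GS = 2.04 V and V_DS = V_DD − I_D(R_D+R_S) = 12 − 0.489×6.9 = 8.63 V.
Saturation requires V_DS ≥ V_GS − V_t = 0.544 V; 8.63 ≥ 0.544 ✓.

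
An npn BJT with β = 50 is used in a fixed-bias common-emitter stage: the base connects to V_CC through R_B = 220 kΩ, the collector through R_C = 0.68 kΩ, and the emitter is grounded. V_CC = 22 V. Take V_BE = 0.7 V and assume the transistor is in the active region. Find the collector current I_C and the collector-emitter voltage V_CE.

I_C ≈ 4.8 mA, V_CE ≈ 19 V

Base loop: V_CC = I_B·R_B + V_BE, so I_B = (22 − 0.7)/220 kΩ = 0.0968 mA.
In the active region I_C = β·I_B = 50 × 0.0968 = 4.84 mA.
Collector loop: V_CE = V_CC − I_C·R_C = 22 − 4.84×0.68 = 18.7 V.
Since V_CE = 18.7 V > V_CE(sat) ≈ 0.2 V, the transistor is in the active region as assumed.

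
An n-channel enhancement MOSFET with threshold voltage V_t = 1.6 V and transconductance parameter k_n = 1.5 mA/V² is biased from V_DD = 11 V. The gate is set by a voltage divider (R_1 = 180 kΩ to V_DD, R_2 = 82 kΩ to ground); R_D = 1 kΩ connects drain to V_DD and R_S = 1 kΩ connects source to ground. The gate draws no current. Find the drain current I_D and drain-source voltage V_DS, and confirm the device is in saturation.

I_D ≈ 0.81 mA, V_DS ≈ 9.4 V

V_G = V_DD·R_2/(R_1+R_2) = 11×82/262 = 3.44 V.
Assume saturation: I_D = (k_n/2)(V_GS − V_t)² with V_GS = V_G − I_D·R_S = 3.44 − 1·I_D.
Substituting gives 0.75·I_D² − 3.76·I_D + 2.55 = 0, with roots I_D = 0.806 or 4.21 mA.
The root I_D = 4.21 mA gives V_GS = -0.77 V ≤ V_t, so take I_D = 0.806 mA.
Then V_GS = 2.64 V and V_DS = V_DD − I_D(R_D+R_S) = 11 − 0.806×2 = 9.39 V.
Saturation requires V_DS ≥ V_GS − V_t = 1.04 V; 9.39 ≥ 1.04 ✓.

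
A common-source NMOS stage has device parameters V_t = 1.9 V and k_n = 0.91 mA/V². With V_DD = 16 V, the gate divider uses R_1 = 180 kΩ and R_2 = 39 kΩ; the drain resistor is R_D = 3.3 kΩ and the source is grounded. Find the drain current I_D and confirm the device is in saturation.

I_D ≈ 0.41 mA

V_G = V_DD·R_2/(R_1+R_2) = 16×39/219 = 2.85 V. With the source grounded, V_GS = V_G = 2.85 V.
Assume saturation: I_D = (k_n/2)(V_GS − V_t)² = (0.91/2)×(2.85 − 1.9)² = 0.455×0.949² = 0.41 mA.
V_DS = V_DD − I_D·R_D = 16 − 0.41×3.3 = 14.6 V.
Saturation requires V_DS ≥ V_GS − V_t = 0.949 V; 14.6 ≥ 0.949 ✓.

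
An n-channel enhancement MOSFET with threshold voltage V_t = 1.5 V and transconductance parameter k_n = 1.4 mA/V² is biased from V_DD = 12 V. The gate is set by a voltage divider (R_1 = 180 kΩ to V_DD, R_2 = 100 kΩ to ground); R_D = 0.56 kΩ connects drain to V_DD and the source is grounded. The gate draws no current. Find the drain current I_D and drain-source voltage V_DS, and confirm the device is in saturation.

V_G = V_DD·R_2/(R_1+R_2) = 12×100/280 = 4.29 V. With the source grounded, V_GS = V_G = 4.29 V.
Assume saturation: I_D = (k_n/2)(V_GS − V_t)² = (1.4/2)×(4.29 − 1.5)² = 0.7×2.79² = 5.43 mA.
V_DS = V_DD − I_D·R_D = 12 − 5.43×0.56 = 8.96 V.
Saturation requires V_DS ≥ V_GS − V_t = 2.79 V; 8.96 ≥ 2.79 ✓.

I_D ≈ 5.4 mA, V_DS ≈ 9 V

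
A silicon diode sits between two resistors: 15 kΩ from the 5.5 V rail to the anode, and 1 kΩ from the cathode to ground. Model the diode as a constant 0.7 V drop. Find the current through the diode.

The two resistors are in series with the diode, so KVL gives 5.5 = I·15 + 0.7 + I·1.
I = (5.5 − 0.7) / (15 + 1) kΩ = 4.8 / 16 = 0.3 mA.

I ≈ 0.3 mA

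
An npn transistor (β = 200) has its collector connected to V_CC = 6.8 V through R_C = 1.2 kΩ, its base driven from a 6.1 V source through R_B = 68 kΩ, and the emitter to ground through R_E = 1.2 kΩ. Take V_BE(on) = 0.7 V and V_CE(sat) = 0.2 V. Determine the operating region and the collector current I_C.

Assume active: I_B = (6.1 − 0.7)/(68 + 201×1.2) = 0.0175 mA, I_C = β·I_B = 3.49 mA.
Then V_CE = 6.8 − 3.49×1.2 − 3.51×1.2 = -1.6 V < 0.2 V — the active assumption fails.
Re-solve with V_CE = 0.2 V. KCL at the emitter: V_E/R_E = (V_BB−0.7−V_E)/R_B + (V_CC−0.2−V_E)/R_C, giving V_E = 3.32 V.
I_C = (V_CC − 0.2 − V_E)/R_C = (6.6 − 3.32)/1.2 = 2.73 mA.
Check: I_B = (5.4 − 3.32)/68 = 0.0306 mA, and β·I_B = 6.12 mA > I_C, confirming saturation.

saturation; I_C ≈ 2.7 mA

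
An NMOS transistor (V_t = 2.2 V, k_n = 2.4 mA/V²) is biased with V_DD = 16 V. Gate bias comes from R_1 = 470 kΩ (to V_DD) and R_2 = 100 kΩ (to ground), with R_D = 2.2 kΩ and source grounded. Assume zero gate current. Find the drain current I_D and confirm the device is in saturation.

V_G = V_DD·R_2/(R_1+R_2) = 16×100/570 = 2.81 V. With the source grounded, V_GS = V_G = 2.81 V.
Assume saturation: I_D = (k_n/2)(V_GS − V_t)² = (2.4/2)×(2.81 − 2.2)² = 1.2×0.607² = 0.442 mA.
V_DS = V_DD − I_D·R_D = 16 − 0.442×2.2 = 15 V.
Saturation requires V_DS ≥ V_GS − V_t = 0.607 V; 15 ≥ 0.607 ✓.

I_D ≈ 0.44 mA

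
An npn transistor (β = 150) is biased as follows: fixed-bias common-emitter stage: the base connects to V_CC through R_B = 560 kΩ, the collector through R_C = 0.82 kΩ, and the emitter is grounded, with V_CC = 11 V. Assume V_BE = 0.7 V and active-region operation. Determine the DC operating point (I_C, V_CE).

I_C ≈ 2.8 mA, V_CE ≈ 8.7 V

Base loop: V_CC = I_B·R_B + V_BE, so I_B = (11 − 0.7)/560 kΩ = 0.0184 mA.
In the active region I_C = β·I_B = 150 × 0.0184 = 2.76 mA.
Collector loop: V_CE = V_CC − I_C·R_C = 11 − 2.76×0.82 = 8.74 V.
Since V_CE = 8.74 V > V_CE(sat) ≈ 0.2 V, the transistor is in the active region as assumed.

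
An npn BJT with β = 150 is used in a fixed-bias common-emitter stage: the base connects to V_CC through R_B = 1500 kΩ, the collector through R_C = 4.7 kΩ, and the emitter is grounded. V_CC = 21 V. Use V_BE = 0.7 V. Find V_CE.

V_CE ≈ 11 V

Base loop: V_CC = I_B·R_B + V_BE, so I_B = (21 − 0.7)/1500 kΩ = 0.0135 mA.
In the active region I_C = β·I_B = 150 × 0.0135 = 2.03 mA.
Collector loop: V_CE = V_CC − I_C·R_C = 21 − 2.03×4.7 = 11.5 V.
Since V_CE = 11.5 V > V_CE(sat) ≈ 0.2 V, the transistor is in the active region as assumed.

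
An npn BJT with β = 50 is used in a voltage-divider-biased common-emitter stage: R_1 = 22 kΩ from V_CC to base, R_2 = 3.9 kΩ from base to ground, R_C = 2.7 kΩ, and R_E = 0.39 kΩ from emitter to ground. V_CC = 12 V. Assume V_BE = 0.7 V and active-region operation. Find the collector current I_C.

Thevenize the base divider: V_Th = V_CC·R_2/(R_1+R_2) = 12×3.9/25.9 = 1.81 V, R_Th = R_1‖R_2 = 3.31 kΩ.
Base-emitter loop: V_Th = I_B·R_Th + V_BE + (β+1)I_B·R_E, so I_B = (1.81 − 0.7) / (3.31 + 51×0.39) = 0.0477 mA.
I_C = β·I_B = 50×0.0477 = 2.39 mA, and I_E = (β+1)I_B = 2.43 mA.
V_CE = V_CC − I_C·R_C − I_E·R_E = 12 − 2.39×2.7 − 2.43×0.39 = 4.61 V.
V_CE = 4.61 V > 0.2 V confirms active-region operation.

I_C ≈ 2.4 mA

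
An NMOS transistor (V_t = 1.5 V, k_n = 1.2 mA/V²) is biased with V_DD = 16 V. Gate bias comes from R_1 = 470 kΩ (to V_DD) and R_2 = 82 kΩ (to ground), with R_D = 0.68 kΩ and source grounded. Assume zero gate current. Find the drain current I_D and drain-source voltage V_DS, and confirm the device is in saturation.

V_G = V_DD·R_2/(R_1+R_2) = 16×82/552 = 2.38 V. With the source grounded, V_GS = V_G = 2.38 V.
Assume saturation: I_D = (k_n/2)(V_GS − V_t)² = (1.2/2)×(2.38 − 1.5)² = 0.6×0.877² = 0.461 mA.
V_DS = V_DD − I_D·R_D = 16 − 0.461×0.68 = 15.7 V.
Saturation requires V_DS ≥ V_GS − V_t = 0.877 V; 15.7 ≥ 0.877 ✓.

I_D ≈ 0.46 mA, V_DS ≈ 16 V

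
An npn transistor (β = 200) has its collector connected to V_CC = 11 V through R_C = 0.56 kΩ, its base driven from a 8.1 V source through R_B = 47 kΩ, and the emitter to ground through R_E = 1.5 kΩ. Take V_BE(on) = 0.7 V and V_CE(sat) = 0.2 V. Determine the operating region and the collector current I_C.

Assume active. Base-emitter loop: I_B = (V_BB − V_BE)/(R_B + (β+1)R_E) = (8.1 − 0.7)/(47 + 201×1.5) = 0.0212 mA.
I_C = β·I_B = 200×0.0212 = 4.25 mA.
V_CE = V_CC − I_C·R_C − I_E·R_E = 11 − 4.25×0.56 − 4.27×1.5 = 2.22 V > V_CE(sat), so the active-region assumption holds.

active; I_C ≈ 4.2 mA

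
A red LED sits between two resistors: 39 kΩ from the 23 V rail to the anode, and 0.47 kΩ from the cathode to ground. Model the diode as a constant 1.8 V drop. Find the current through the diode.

The two resistors are in series with the diode, so KVL gives 23 = I·39 + 1.8 + I·0.47.
I = (23 − 1.8) / (39 + 0.47) kΩ = 21.2 / 39.5 = 0.537 mA.

I ≈ 0.54 mA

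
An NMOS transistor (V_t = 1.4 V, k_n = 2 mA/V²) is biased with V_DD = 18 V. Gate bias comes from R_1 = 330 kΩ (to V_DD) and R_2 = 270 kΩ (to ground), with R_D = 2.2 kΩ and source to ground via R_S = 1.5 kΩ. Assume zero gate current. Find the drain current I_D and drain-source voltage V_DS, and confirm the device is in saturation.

I_D ≈ 3.3 mA, V_DS ≈ 5.9 V

V_G = V_DD·R_2/(R_1+R_2) = 18×270/600 = 8.1 V.
Assume saturation: I_D = (k_n/2)(V_GS − V_t)² with V_GS = V_G − I_D·R_S = 8.1 − 1.5·I_D.
Substituting gives 2.25·I_D² − 21.1·I_D + 44.9 = 0, with roots I_D = 3.26 or 6.12 mA.
The root I_D = 6.12 mA gives V_GS = -1.07 V ≤ V_t, so take I_D = 3.26 mA.
Then V_GS = 3.21 V and V_DS = V_DD − I_D(R_D+R_S) = 18 − 3.26×3.7 = 5.93 V.
Saturation requires V_DS ≥ V_GS − V_t = 1.81 V; 5.93 ≥ 1.81 ✓.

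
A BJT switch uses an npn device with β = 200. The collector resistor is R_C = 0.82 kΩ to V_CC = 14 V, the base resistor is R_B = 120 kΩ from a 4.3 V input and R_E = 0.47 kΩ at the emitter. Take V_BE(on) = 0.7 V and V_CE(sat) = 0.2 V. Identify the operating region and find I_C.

active; I_C ≈ 3.4 mA

Assume active. Base-emitter loop: I_B = (V_BB − V_BE)/(R_B + (β+1)R_E) = (4.3 − 0.7)/(120 + 201×0.47) = 0.0168 mA.
I_C = β·I_B = 200×0.0168 = 3.36 mA.
V_CE = V_CC − I_C·R_C − I_E·R_E = 14 − 3.36×0.82 − 3.37×0.47 = 9.66 V > V_CE(sat), so the active-region assumption holds.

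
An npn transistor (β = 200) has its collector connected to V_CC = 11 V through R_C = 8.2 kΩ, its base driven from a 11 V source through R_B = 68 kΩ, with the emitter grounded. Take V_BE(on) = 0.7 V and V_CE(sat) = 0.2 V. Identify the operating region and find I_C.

Assume active: I_B = (11 − 0.7)/68 = 0.151 mA, giving I_C = β·I_B = 30.3 mA.
But then V_CE = 11 − 30.3×8.2 = -237 V < V_CE(sat) = 0.2 V — impossible in the active region.
So the transistor is saturated. With V_CE = 0.2 V, I_C = (V_CC − 0.2)/R_C = 10.8/8.2 = 1.32 mA.
Check: β·I_B = 30.3 mA > I_C = 1.32 mA, confirming saturation.

saturation; I_C ≈ 1.3 mA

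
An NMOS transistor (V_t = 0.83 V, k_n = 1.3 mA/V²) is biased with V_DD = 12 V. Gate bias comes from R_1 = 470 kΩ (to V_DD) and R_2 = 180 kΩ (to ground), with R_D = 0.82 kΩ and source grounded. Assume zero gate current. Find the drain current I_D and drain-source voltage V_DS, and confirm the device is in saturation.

I_D ≈ 4 mA, V_DS ≈ 8.7 V

V_G = V_DD·R_2/(R_1+R_2) = 12×180/650 = 3.32 V. With the source grounded, V_GS = V_G = 3.32 V.
Assume saturation: I_D = (k_n/2)(V_GS − V_t)² = (1.3/2)×(3.32 − 0.83)² = 0.65×2.49² = 4.04 mA.
V_DS = V_DD − I_D·R_D = 12 − 4.04×0.82 = 8.69 V.
Saturation requires V_DS ≥ V_GS − V_t = 2.49 V; 8.69 ≥ 2.49 ✓.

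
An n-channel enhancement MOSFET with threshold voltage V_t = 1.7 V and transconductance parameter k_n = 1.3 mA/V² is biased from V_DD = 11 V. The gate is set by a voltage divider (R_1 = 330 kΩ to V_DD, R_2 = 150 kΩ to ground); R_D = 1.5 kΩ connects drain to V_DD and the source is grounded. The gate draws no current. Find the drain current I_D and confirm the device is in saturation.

I_D ≈ 2 mA

V_G = V_DD·R_2/(R_1+R_2) = 11×150/480 = 3.44 V. With the source grounded, V_GS = V_G = 3.44 V.
Assume saturation: I_D = (k_n/2)(V_GS − V_t)² = (1.3/2)×(3.44 − 1.7)² = 0.65×1.74² = 1.96 mA.
V_DS = V_DD − I_D·R_D = 11 − 1.96×1.5 = 8.06 V.
Saturation requires V_DS ≥ V_GS − V_t = 1.74 V; 8.06 ≥ 1.74 ✓.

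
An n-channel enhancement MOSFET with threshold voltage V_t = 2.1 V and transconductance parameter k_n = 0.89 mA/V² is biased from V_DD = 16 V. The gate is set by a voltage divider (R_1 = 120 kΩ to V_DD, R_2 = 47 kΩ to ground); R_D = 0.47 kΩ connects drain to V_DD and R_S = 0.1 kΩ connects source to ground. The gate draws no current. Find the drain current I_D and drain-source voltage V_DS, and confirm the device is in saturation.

I_D ≈ 2.1 mA, V_DS ≈ 15 V

V_G = V_DD·R_2/(R_1+R_2) = 16×47/167 = 4.5 V.
Assume saturation: I_D = (k_n/2)(V_GS − V_t)² with V_GS = V_G − I_D·R_S = 4.5 − 0.1·I_D.
Substituting gives 0.00445·I_D² − 1.21·I_D + 2.57 = 0, with roots I_D = 2.13 or 271 mA.
The root I_D = 271 mA gives V_GS = -22.6 V ≤ V_t, so take I_D = 2.13 mA.
Then V_GS = 4.29 V and V_DS = V_DD − I_D(R_D+R_S) = 16 − 2.13×0.57 = 14.8 V.
Saturation requires V_DS ≥ V_GS − V_t = 2.19 V; 14.8 ≥ 2.19 ✓.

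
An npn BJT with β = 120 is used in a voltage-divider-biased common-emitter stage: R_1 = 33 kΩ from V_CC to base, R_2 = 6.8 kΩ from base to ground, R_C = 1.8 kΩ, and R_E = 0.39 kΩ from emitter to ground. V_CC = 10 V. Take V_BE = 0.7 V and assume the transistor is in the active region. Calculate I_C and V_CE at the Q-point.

Thevenize the base divider: V_Th = V_CC·R_2/(R_1+R_2) = 10×6.8/39.8 = 1.71 V, R_Th = R_1‖R_2 = 5.64 kΩ.
Base-emitter loop: V_Th = I_B·R_Th + V_BE + (β+1)I_B·R_E, so I_B = (1.71 − 0.7) / (5.64 + 121×0.39) = 0.0191 mA.
I_C = β·I_B = 120×0.0191 = 2.29 mA, and I_E = (β+1)I_B = 2.31 mA.
V_CE = V_CC − I_C·R_C − I_E·R_E = 10 − 2.29×1.8 − 2.31×0.39 = 4.98 V.
V_CE = 4.98 V > 0.2 V confirms active-region operation.

I_C ≈ 2.3 mA, V_CE ≈ 5 V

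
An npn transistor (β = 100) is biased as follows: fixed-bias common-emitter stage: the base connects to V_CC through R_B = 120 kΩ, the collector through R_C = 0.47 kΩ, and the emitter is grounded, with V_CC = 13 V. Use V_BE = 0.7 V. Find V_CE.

V_CE ≈ 8.2 V

Base loop: V_CC = I_B·R_B + V_BE, so I_B = (13 − 0.7)/120 kΩ = 0.103 mA.
In the active region I_C = β·I_B = 100 × 0.103 = 10.2 mA.
Collector loop: V_CE = V_CC − I_C·R_C = 13 − 10.2×0.47 = 8.18 V.
Since V_CE = 8.18 V > V_CE(sat) ≈ 0.2 V, the transistor is in the active region as assumed.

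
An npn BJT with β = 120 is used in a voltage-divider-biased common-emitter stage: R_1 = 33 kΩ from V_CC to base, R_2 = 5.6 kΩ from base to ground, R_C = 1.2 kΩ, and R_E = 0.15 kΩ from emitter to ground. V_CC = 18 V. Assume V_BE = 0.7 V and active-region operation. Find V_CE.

V_CE ≈ 4.5 V

Thevenize the base divider: V_Th = V_CC·R_2/(R_1+R_2) = 18×5.6/38.6 = 2.61 V, R_Th = R_1‖R_2 = 4.79 kΩ.
Base-emitter loop: V_Th = I_B·R_Th + V_BE + (β+1)I_B·R_E, so I_B = (2.61 − 0.7) / (4.79 + 121×0.15) = 0.0833 mA.
I_C = β·I_B = 120×0.0833 = 10 mA, and I_E = (β+1)I_B = 10.1 mA.
V_CE = V_CC − I_C·R_C − I_E·R_E = 18 − 10×1.2 − 10.1×0.15 = 4.49 V.
V_CE = 4.49 V > 0.2 V confirms active-region operation.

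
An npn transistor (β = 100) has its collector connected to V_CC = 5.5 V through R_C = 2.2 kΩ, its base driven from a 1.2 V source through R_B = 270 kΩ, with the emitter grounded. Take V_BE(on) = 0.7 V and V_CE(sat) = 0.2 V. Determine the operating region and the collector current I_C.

active; I_C ≈ 0.19 mA

Assume active. Base-emitter loop: I_B = (V_BB − V_BE)/R_B = (1.2 − 0.7)/270 = 0.00185 mA.
I_C = β·I_B = 100×0.00185 = 0.185 mA.
V_CE = V_CC − I_C·R_C = 5.5 − 0.185×2.2 = 5.09 V > V_CE(sat), so the active-region assumption holds.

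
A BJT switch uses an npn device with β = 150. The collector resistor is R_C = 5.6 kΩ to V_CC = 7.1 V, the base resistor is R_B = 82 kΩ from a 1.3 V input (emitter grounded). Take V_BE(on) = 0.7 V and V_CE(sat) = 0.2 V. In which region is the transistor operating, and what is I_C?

Assume active. Base-emitter loop: I_B = (V_BB − V_BE)/R_B = (1.3 − 0.7)/82 = 0.00732 mA.
I_C = β·I_B = 150×0.00732 = 1.1 mA.
V_CE = V_CC − I_C·R_C = 7.1 − 1.1×5.6 = 0.954 V > V_CE(sat), so the active-region assumption holds.

active; I_C ≈ 1.1 mA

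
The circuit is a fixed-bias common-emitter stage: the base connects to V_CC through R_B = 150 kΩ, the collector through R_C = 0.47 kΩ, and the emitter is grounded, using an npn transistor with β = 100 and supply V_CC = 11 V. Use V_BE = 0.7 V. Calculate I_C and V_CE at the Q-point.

I_C ≈ 6.9 mA, V_CE ≈ 7.8 V

Base loop: V_CC = I_B·R_B + V_BE, so I_B = (11 − 0.7)/150 kΩ = 0.0687 mA.
In the active region I_C = β·I_B = 100 × 0.0687 = 6.87 mA.
Collector loop: V_CE = V_CC − I_C·R_C = 11 − 6.87×0.47 = 7.77 V.
Since V_CE = 7.77 V > V_CE(sat) ≈ 0.2 V, the transistor is in the active region as assumed.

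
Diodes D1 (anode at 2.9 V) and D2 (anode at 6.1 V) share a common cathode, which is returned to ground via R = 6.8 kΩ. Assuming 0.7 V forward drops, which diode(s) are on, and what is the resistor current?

Assume both conduct. Then node N would need to be at both 2.9−0.7 = 2.2 V and 6.1−0.7 = 5.4 V, which is impossible.
Assume only D2 conducts: V_N = 6.1 − 0.7 = 5.4 V, so I_R = 5.4/6.8 = 0.794 mA.
Check D1: its anode-to-cathode voltage is 2.9 − 5.4 = -2.5 V < 0.7 V, so it is off. The assumption is consistent.

Only D2 conducts; I_R ≈ 0.79 mA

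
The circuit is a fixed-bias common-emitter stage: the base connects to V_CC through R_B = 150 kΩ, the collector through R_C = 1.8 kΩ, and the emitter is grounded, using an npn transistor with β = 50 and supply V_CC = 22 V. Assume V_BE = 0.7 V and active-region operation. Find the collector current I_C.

I_C ≈ 7.1 mA

Base loop: V_CC = I_B·R_B + V_BE, so I_B = (22 − 0.7)/150 kΩ = 0.142 mA.
In the active region I_C = β·I_B = 50 × 0.142 = 7.1 mA.
Collector loop: V_CE = V_CC − I_C·R_C = 22 − 7.1×1.8 = 9.22 V.
Since V_CE = 9.22 V > V_CE(sat) ≈ 0.2 V, the transistor is in the active region as assumed.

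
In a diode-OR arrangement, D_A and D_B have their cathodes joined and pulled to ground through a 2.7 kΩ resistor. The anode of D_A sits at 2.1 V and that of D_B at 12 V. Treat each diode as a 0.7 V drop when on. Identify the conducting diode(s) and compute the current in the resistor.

Assume both conduct. Then node N would need to be at both 2.1−0.7 = 1.4 V and 12−0.7 = 11.3 V, which is impossible.
Assume only D_B conducts: V_N = 12 − 0.7 = 11.3 V, so I_R = 11.3/2.7 = 4.19 mA.
Check D_A: its anode-to-cathode voltage is 2.1 − 11.3 = -9.2 V < 0.7 V, so it is off. The assumption is consistent.

Only D_B conducts; I_R ≈ 4.2 mA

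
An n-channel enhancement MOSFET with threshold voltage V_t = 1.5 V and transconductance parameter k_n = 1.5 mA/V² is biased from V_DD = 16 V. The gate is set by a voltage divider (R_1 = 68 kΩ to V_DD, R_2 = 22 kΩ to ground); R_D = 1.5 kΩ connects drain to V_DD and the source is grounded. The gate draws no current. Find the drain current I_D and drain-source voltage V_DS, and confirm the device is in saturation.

V_G = V_DD·R_2/(R_1+R_2) = 16×22/90 = 3.91 V. With the source grounded, V_GS = V_G = 3.91 V.
Assume saturation: I_D = (k_n/2)(V_GS − V_t)² = (1.5/2)×(3.91 − 1.5)² = 0.75×2.41² = 4.36 mA.
V_DS = V_DD − I_D·R_D = 16 − 4.36×1.5 = 9.46 V.
Saturation requires V_DS ≥ V_GS − V_t = 2.41 V; 9.46 ≥ 2.41 ✓.

I_D ≈ 4.4 mA, V_DS ≈ 9.5 V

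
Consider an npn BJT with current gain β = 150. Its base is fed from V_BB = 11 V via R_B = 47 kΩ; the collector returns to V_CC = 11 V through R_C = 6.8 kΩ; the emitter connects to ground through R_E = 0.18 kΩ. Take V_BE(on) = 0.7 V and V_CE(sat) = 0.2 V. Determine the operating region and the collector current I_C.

saturation; I_C ≈ 1.5 mA

Assume active: I_B = (11 − 0.7)/(47 + 151×0.18) = 0.139 mA, I_C = β·I_B = 20.8 mA.
Then V_CE = 11 − 20.8×6.8 − 21×0.18 = -134 V < 0.2 V — the active assumption fails.
Re-solve with V_CE = 0.2 V. KCL at the emitter: V_E/R_E = (V_BB−0.7−V_E)/R_B + (V_CC−0.2−V_E)/R_C, giving V_E = 0.316 V.
I_C = (V_CC − 0.2 − V_E)/R_C = (10.8 − 0.316)/6.8 = 1.54 mA.
Check: I_B = (10.3 − 0.316)/47 = 0.212 mA, and β·I_B = 31.9 mA > I_C, confirming saturation.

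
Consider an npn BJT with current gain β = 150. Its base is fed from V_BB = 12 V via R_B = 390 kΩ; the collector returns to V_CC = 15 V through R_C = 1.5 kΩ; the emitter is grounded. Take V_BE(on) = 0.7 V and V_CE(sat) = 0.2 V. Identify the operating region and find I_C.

active; I_C ≈ 4.3 mA

Assume active. Base-emitter loop: I_B = (V_BB − V_BE)/R_B = (12 − 0.7)/390 = 0.029 mA.
I_C = β·I_B = 150×0.029 = 4.35 mA.
V_CE = V_CC − I_C·R_C = 15 − 4.35×1.5 = 8.48 V > V_CE(sat), so the active-region assumption holds.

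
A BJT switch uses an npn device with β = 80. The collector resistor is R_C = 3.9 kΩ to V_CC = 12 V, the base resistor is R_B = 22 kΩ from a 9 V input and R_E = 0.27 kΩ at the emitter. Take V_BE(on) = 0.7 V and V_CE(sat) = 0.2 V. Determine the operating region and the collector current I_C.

saturation; I_C ≈ 2.8 mA

Assume active: I_B = (9 − 0.7)/(22 + 81×0.27) = 0.189 mA, I_C = β·I_B = 15.1 mA.
Then V_CE = 12 − 15.1×3.9 − 15.3×0.27 = -51.2 V < 0.2 V — the active assumption fails.
Re-solve with V_CE = 0.2 V. KCL at the emitter: V_E/R_E = (V_BB−0.7−V_E)/R_B + (V_CC−0.2−V_E)/R_C, giving V_E = 0.85 V.
I_C = (V_CC − 0.2 − V_E)/R_C = (11.8 − 0.85)/3.9 = 2.81 mA.
Check: I_B = (8.3 − 0.85)/22 = 0.339 mA, and β·I_B = 27.1 mA > I_C, confirming saturation.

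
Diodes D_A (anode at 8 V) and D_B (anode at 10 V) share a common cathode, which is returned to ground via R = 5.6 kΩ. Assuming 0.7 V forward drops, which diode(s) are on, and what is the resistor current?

Assume both conduct. Then node N would need to be at both 8−0.7 = 7.3 V and 10−0.7 = 9.3 V, which is impossible.
Assume only D_B conducts: V_N = 10 − 0.7 = 9.3 V, so I_R = 9.3/5.6 = 1.66 mA.
Check D_A: its anode-to-cathode voltage is 8 − 9.3 = -1.3 V < 0.7 V, so it is off. The assumption is consistent.

Only D_B conducts; I_R ≈ 1.7 mA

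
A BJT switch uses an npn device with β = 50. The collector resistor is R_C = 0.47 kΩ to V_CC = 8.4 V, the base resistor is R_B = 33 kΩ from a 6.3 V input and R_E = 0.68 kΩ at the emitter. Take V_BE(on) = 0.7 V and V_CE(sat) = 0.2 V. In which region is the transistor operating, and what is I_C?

active; I_C ≈ 4.1 mA

Assume active. Base-emitter loop: I_B = (V_BB − V_BE)/(R_B + (β+1)R_E) = (6.3 − 0.7)/(33 + 51×0.68) = 0.0827 mA.
I_C = β·I_B = 50×0.0827 = 4.14 mA.
V_CE = V_CC − I_C·R_C − I_E·R_E = 8.4 − 4.14×0.47 − 4.22×0.68 = 3.59 V > V_CE(sat), so the active-region assumption holds.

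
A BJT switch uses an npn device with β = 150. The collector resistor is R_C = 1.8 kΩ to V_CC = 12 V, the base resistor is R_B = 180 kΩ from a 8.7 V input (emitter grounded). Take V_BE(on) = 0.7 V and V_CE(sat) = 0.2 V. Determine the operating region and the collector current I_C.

Assume active: I_B = (8.7 − 0.7)/180 = 0.0444 mA, giving I_C = β·I_B = 6.67 mA.
But then V_CE = 12 − 6.67×1.8 = 0 V < V_CE(sat) = 0.2 V — impossible in the active region.
So the transistor is saturated. With V_CE = 0.2 V, I_C = (V_CC − 0.2)/R_C = 11.8/1.8 = 6.56 mA.
Check: β·I_B = 6.67 mA > I_C = 6.56 mA, confirming saturation.

saturation; I_C ≈ 6.6 mA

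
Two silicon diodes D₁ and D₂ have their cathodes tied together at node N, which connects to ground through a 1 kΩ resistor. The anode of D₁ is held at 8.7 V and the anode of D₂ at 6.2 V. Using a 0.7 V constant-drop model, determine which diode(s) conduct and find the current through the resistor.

Assume both conduct. Then node N would need to be at both 8.7−0.7 = 8 V and 6.2−0.7 = 5.5 V, which is impossible.
Assume only D₁ conducts: V_N = 8.7 − 0.7 = 8 V, so I_R = 8/1 = 8 mA.
Check D₂: its anode-to-cathode voltage is 6.2 − 8 = -1.8 V < 0.7 V, so it is off. The assumption is consistent.

Only D₁ conducts; I_R ≈ 8 mA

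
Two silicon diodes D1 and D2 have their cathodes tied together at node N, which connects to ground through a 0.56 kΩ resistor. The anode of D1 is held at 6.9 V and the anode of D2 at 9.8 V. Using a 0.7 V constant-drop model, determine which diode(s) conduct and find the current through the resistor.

Only D2 conducts; I_R ≈ 16 mA

Assume both conduct. Then node N would need to be at both 6.9−0.7 = 6.2 V and 9.8−0.7 = 9.1 V, which is impossible.
Assume only D2 conducts: V_N = 9.8 − 0.7 = 9.1 V, so I_R = 9.1/0.56 = 16.2 mA.
Check D1: its anode-to-cathode voltage is 6.9 − 9.1 = -2.2 V < 0.7 V, so it is off. The assumption is consistent.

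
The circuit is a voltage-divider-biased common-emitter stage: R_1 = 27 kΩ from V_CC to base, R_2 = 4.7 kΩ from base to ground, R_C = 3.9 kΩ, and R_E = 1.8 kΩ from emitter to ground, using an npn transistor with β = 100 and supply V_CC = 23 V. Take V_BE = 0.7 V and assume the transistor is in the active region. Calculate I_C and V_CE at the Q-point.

Thevenize the base divider: V_Th = V_CC·R_2/(R_1+R_2) = 23×4.7/31.7 = 3.41 V, R_Th = R_1‖R_2 = 4 kΩ.
Base-emitter loop: V_Th = I_B·R_Th + V_BE + (β+1)I_B·R_E, so I_B = (3.41 − 0.7) / (4 + 101×1.8) = 0.0146 mA.
I_C = β·I_B = 100×0.0146 = 1.46 mA, and I_E = (β+1)I_B = 1.47 mA.
V_CE = V_CC − I_C·R_C − I_E·R_E = 23 − 1.46×3.9 − 1.47×1.8 = 14.7 V.
V_CE = 14.7 V > 0.2 V confirms active-region operation.

I_C ≈ 1.5 mA, V_CE ≈ 15 V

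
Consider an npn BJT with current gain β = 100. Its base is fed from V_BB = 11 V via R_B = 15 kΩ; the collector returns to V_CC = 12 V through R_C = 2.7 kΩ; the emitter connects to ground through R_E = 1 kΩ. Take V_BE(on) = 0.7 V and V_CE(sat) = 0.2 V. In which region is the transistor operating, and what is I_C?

Assume active: I_B = (11 − 0.7)/(15 + 101×1) = 0.0888 mA, I_C = β·I_B = 8.88 mA.
Then V_CE = 12 − 8.88×2.7 − 8.97×1 = -20.9 V < 0.2 V — the active assumption fails.
Re-solve with V_CE = 0.2 V. KCL at the emitter: V_E/R_E = (V_BB−0.7−V_E)/R_B + (V_CC−0.2−V_E)/R_C, giving V_E = 3.52 V.
I_C = (V_CC − 0.2 − V_E)/R_C = (11.8 − 3.52)/2.7 = 3.07 mA.
Check: I_B = (10.3 − 3.52)/15 = 0.452 mA, and β·I_B = 45.2 mA > I_C, confirming saturation.

saturation; I_C ≈ 3.1 mA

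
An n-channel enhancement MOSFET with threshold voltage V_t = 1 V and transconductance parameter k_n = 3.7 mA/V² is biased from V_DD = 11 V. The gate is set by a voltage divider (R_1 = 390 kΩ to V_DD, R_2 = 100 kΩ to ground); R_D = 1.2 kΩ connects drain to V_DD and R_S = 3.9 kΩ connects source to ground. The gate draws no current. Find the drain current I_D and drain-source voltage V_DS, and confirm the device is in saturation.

V_G = V_DD·R_2/(R_1+R_2) = 11×100/490 = 2.24 V.
Assume saturation: I_D = (k_n/2)(V_GS − V_t)² with V_GS = V_G − I_D·R_S = 2.24 − 3.9·I_D.
Substituting gives 28.1·I_D² − 19·I_D + 2.87 = 0, with roots I_D = 0.229 or 0.445 mA.
The root I_D = 0.445 mA gives V_GS = 0.51 V ≤ V_t, so take I_D = 0.229 mA.
Then V_GS = 1.35 V and V_DS = V_DD − I_D(R_D+R_S) = 11 − 0.229×5.1 = 9.83 V.
Saturation requires V_DS ≥ V_GS − V_t = 0.352 V; 9.83 ≥ 0.352 ✓.

I_D ≈ 0.23 mA, V_DS ≈ 9.8 V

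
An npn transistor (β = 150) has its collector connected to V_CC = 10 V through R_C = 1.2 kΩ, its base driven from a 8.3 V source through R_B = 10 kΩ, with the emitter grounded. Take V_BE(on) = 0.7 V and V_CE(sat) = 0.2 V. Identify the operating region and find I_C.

Assume active: I_B = (8.3 − 0.7)/10 = 0.76 mA, giving I_C = β·I_B = 114 mA.
But then V_CE = 10 − 114×1.2 = -127 V < V_CE(sat) = 0.2 V — impossible in the active region.
So the transistor is saturated. With V_CE = 0.2 V, I_C = (V_CC − 0.2)/R_C = 9.8/1.2 = 8.17 mA.
Check: β·I_B = 114 mA > I_C = 8.17 mA, confirming saturation.

saturation; I_C ≈ 8.2 mA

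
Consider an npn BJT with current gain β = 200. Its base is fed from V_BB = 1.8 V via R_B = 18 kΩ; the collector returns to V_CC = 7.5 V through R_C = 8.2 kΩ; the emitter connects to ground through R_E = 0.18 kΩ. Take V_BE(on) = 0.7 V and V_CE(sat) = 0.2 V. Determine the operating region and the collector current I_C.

Assume active: I_B = (1.8 − 0.7)/(18 + 201×0.18) = 0.0203 mA, I_C = β·I_B = 4.06 mA.
Then V_CE = 7.5 − 4.06×8.2 − 4.08×0.18 = -26.5 V < 0.2 V — the active assumption fails.
Re-solve with V_CE = 0.2 V. KCL at the emitter: V_E/R_E = (V_BB−0.7−V_E)/R_B + (V_CC−0.2−V_E)/R_C, giving V_E = 0.166 V.
I_C = (V_CC − 0.2 − V_E)/R_C = (7.3 − 0.166)/8.2 = 0.87 mA.
Check: I_B = (1.1 − 0.166)/18 = 0.0519 mA, and β·I_B = 10.4 mA > I_C, confirming saturation.

saturation; I_C ≈ 0.87 mA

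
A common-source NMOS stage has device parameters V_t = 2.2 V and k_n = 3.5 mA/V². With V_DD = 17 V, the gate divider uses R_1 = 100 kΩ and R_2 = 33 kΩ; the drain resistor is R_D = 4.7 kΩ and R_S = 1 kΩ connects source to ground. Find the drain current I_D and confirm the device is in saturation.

I_D ≈ 1.2 mA

V_G = V_DD·R_2/(R_1+R_2) = 17×33/133 = 4.22 V.
Assume saturation: I_D = (k_n/2)(V_GS − V_t)² with V_GS = V_G − I_D·R_S = 4.22 − 1·I_D.
Substituting gives 1.75·I_D² − 8.06·I_D + 7.13 = 0, with roots I_D = 1.19 or 3.41 mA.
The root I_D = 3.41 mA gives V_GS = 0.803 V ≤ V_t, so take I_D = 1.19 mA.
Then V_GS = 3.03 V and V_DS = V_DD − I_D(R_D+R_S) = 17 − 1.19×5.7 = 10.2 V.
Saturation requires V_DS ≥ V_GS − V_t = 0.826 V; 10.2 ≥ 0.826 ✓.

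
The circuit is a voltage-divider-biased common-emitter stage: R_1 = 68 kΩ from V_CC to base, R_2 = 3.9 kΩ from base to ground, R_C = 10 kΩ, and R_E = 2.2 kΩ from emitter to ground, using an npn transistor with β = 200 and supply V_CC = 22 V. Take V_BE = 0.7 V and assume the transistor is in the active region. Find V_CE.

V_CE ≈ 19 V

Thevenize the base divider: V_Th = V_CC·R_2/(R_1+R_2) = 22×3.9/71.9 = 1.19 V, R_Th = R_1‖R_2 = 3.69 kΩ.
Base-emitter loop: V_Th = I_B·R_Th + V_BE + (β+1)I_B·R_E, so I_B = (1.19 − 0.7) / (3.69 + 201×2.2) = 0.00111 mA.
I_C = β·I_B = 200×0.00111 = 0.221 mA, and I_E = (β+1)I_B = 0.222 mA.
V_CE = V_CC − I_C·R_C − I_E·R_E = 22 − 0.221×10 − 0.222×2.2 = 19.3 V.
V_CE = 19.3 V > 0.2 V confirms active-region operation.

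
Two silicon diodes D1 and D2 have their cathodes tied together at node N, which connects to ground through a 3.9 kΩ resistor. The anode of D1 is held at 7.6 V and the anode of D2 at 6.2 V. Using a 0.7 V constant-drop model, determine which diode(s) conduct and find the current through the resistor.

Assume both conduct. Then node N would need to be at both 7.6−0.7 = 6.9 V and 6.2−0.7 = 5.5 V, which is impossible.
Assume only D1 conducts: V_N = 7.6 − 0.7 = 6.9 V, so I_R = 6.9/3.9 = 1.77 mA.
Check D2: its anode-to-cathode voltage is 6.2 − 6.9 = -0.7 V < 0.7 V, so it is off. The assumption is consistent.

Only D1 conducts; I_R ≈ 1.8 mA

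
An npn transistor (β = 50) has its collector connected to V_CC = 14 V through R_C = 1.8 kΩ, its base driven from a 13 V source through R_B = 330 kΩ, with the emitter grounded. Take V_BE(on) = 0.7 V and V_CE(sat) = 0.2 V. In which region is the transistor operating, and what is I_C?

active; I_C ≈ 1.9 mA

Assume active. Base-emitter loop: I_B = (V_BB − V_BE)/R_B = (13 − 0.7)/330 = 0.0373 mA.
I_C = β·I_B = 50×0.0373 = 1.86 mA.
V_CE = V_CC − I_C·R_C = 14 − 1.86×1.8 = 10.6 V > V_CE(sat), so the active-region assumption holds.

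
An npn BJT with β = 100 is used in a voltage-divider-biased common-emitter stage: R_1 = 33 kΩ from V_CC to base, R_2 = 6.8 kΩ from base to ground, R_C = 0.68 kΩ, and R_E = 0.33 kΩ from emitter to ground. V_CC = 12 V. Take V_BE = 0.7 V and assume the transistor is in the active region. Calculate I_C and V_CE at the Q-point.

I_C ≈ 3.5 mA, V_CE ≈ 8.5 V

Thevenize the base divider: V_Th = V_CC·R_2/(R_1+R_2) = 12×6.8/39.8 = 2.05 V, R_Th = R_1‖R_2 = 5.64 kΩ.
Base-emitter loop: V_Th = I_B·R_Th + V_BE + (β+1)I_B·R_E, so I_B = (2.05 − 0.7) / (5.64 + 101×0.33) = 0.0347 mA.
I_C = β·I_B = 100×0.0347 = 3.47 mA, and I_E = (β+1)I_B = 3.5 mA.
V_CE = V_CC − I_C·R_C − I_E·R_E = 12 − 3.47×0.68 − 3.5×0.33 = 8.49 V.
V_CE = 8.49 V > 0.2 V confirms active-region operation.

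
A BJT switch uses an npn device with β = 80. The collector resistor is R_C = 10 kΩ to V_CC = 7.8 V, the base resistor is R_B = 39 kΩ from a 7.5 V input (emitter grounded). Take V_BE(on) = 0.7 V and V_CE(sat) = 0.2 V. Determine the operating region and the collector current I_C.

Assume active: I_B = (7.5 − 0.7)/39 = 0.174 mA, giving I_C = β·I_B = 13.9 mA.
But then V_CE = 7.8 − 13.9×10 = -132 V < V_CE(sat) = 0.2 V — impossible in the active region.
So the transistor is saturated. With V_CE = 0.2 V, I_C = (V_CC − 0.2)/R_C = 7.6/10 = 0.76 mA.
Check: β·I_B = 13.9 mA > I_C = 0.76 mA, confirming saturation.

saturation; I_C ≈ 0.76 mA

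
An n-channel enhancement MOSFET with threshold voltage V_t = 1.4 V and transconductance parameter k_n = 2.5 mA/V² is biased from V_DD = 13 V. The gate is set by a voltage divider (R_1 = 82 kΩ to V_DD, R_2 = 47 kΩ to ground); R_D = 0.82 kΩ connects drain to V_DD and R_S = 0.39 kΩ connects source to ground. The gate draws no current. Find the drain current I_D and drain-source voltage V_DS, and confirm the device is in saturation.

I_D ≈ 4 mA, V_DS ≈ 8.2 V

V_G = V_DD·R_2/(R_1+R_2) = 13×47/129 = 4.74 V.
Assume saturation: I_D = (k_n/2)(V_GS − V_t)² with V_GS = V_G − I_D·R_S = 4.74 − 0.39·I_D.
Substituting gives 0.19·I_D² − 4.25·I_D + 13.9 = 0, with roots I_D = 3.98 or 18.4 mA.
The root I_D = 18.4 mA gives V_GS = -2.44 V ≤ V_t, so take I_D = 3.98 mA.
Then V_GS = 3.18 V and V_DS = V_DD − I_D(R_D+R_S) = 13 − 3.98×1.21 = 8.18 V.
Saturation requires V_DS ≥ V_GS − V_t = 1.78 V; 8.18 ≥ 1.78 ✓.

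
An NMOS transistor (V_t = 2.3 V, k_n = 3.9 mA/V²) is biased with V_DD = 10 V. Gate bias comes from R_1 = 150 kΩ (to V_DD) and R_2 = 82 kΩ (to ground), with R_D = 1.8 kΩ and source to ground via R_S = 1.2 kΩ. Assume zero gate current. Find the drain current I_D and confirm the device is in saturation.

V_G = V_DD·R_2/(R_1+R_2) = 10×82/232 = 3.53 V.
Assume saturation: I_D = (k_n/2)(V_GS − V_t)² with V_GS = V_G − I_D·R_S = 3.53 − 1.2·I_D.
Substituting gives 2.81·I_D² − 6.78·I_D + 2.97 = 0, with roots I_D = 0.576 or 1.84 mA.
The root I_D = 1.84 mA gives V_GS = 1.33 V ≤ V_t, so take I_D = 0.576 mA.
Then V_GS = 2.84 V and V_DS = V_DD − I_D(R_D+R_S) = 10 − 0.576×3 = 8.27 V.
Saturation requires V_DS ≥ V_GS − V_t = 0.543 V; 8.27 ≥ 0.543 ✓.

I_D ≈ 0.58 mA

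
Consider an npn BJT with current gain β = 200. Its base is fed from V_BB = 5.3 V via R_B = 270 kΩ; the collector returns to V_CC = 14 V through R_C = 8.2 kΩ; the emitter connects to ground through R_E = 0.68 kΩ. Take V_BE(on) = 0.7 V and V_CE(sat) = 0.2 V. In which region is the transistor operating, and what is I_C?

saturation; I_C ≈ 1.6 mA

Assume active: I_B = (5.3 − 0.7)/(270 + 201×0.68) = 0.0113 mA, I_C = β·I_B = 2.26 mA.
Then V_CE = 14 − 2.26×8.2 − 2.27×0.68 = -6.1 V < 0.2 V — the active assumption fails.
Re-solve with V_CE = 0.2 V. KCL at the emitter: V_E/R_E = (V_BB−0.7−V_E)/R_B + (V_CC−0.2−V_E)/R_C, giving V_E = 1.06 V.
I_C = (V_CC − 0.2 − V_E)/R_C = (13.8 − 1.06)/8.2 = 1.55 mA.
Check: I_B = (4.6 − 1.06)/270 = 0.0131 mA, and β·I_B = 2.62 mA > I_C, confirming saturation.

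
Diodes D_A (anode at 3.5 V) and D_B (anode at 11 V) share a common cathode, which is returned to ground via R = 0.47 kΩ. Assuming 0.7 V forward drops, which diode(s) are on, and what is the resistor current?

Assume both conduct. Then node N would need to be at both 3.5−0.7 = 2.8 V and 11−0.7 = 10.3 V, which is impossible.
Assume only D_B conducts: V_N = 11 − 0.7 = 10.3 V, so I_R = 10.3/0.47 = 21.9 mA.
Check D_A: its anode-to-cathode voltage is 3.5 − 10.3 = -6.8 V < 0.7 V, so it is off. The assumption is consistent.

Only D_B conducts; I_R ≈ 22 mA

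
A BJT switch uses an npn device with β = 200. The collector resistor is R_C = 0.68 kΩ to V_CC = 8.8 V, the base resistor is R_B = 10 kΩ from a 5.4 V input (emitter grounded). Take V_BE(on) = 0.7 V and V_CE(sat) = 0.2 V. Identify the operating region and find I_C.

saturation; I_C ≈ 13 mA

Assume active: I_B = (5.4 − 0.7)/10 = 0.47 mA, giving I_C = β·I_B = 94 mA.
But then V_CE = 8.8 − 94×0.68 = -55.1 V < V_CE(sat) = 0.2 V — impossible in the active region.
So the transistor is saturated. With V_CE = 0.2 V, I_C = (V_CC − 0.2)/R_C = 8.6/0.68 = 12.6 mA.
Check: β·I_B = 94 mA > I_C = 12.6 mA, confirming saturation.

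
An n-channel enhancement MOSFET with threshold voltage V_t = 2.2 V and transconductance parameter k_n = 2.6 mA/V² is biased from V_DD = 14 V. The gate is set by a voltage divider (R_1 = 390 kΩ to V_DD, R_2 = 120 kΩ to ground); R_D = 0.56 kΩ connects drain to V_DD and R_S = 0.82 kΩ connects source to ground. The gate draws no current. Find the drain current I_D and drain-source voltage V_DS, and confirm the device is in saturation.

V_G = V_DD·R_2/(R_1+R_2) = 14×120/510 = 3.29 V.
Assume saturation: I_D = (k_n/2)(V_GS − V_t)² with V_GS = V_G − I_D·R_S = 3.29 − 0.82·I_D.
Substituting gives 0.874·I_D² − 3.33·I_D + 1.56 = 0, with roots I_D = 0.545 or 3.27 mA.
The root I_D = 3.27 mA gives V_GS = 0.615 V ≤ V_t, so take I_D = 0.545 mA.
Then V_GS = 2.85 V and V_DS = V_DD − I_D(R_D+R_S) = 14 − 0.545×1.38 = 13.2 V.
Saturation requires V_DS ≥ V_GS − V_t = 0.647 V; 13.2 ≥ 0.647 ✓.

I_D ≈ 0.54 mA, V_DS ≈ 13 V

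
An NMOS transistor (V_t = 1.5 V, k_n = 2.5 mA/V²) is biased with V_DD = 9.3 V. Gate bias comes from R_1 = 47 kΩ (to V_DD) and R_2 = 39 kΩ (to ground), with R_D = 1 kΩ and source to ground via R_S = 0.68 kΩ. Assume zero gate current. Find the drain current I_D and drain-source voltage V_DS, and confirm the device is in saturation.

I_D ≈ 2.1 mA, V_DS ≈ 5.8 V

V_G = V_DD·R_2/(R_1+R_2) = 9.3×39/86 = 4.22 V.
Assume saturation: I_D = (k_n/2)(V_GS − V_t)² with V_GS = V_G − I_D·R_S = 4.22 − 0.68·I_D.
Substituting gives 0.578·I_D² − 5.62·I_D + 9.23 = 0, with roots I_D = 2.09 or 7.63 mA.
The root I_D = 7.63 mA gives V_GS = -0.971 V ≤ V_t, so take I_D = 2.09 mA.
Then V_GS = 2.79 V and V_DS = V_DD − I_D(R_D+R_S) = 9.3 − 2.09×1.68 = 5.78 V.
Saturation requires V_DS ≥ V_GS − V_t = 1.29 V; 5.78 ≥ 1.29 ✓.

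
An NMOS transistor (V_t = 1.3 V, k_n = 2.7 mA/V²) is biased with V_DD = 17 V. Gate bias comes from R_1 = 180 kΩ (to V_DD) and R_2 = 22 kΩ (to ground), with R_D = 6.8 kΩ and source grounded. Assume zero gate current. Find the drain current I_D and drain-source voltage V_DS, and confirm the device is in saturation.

I_D ≈ 0.41 mA, V_DS ≈ 14 V

V_G = V_DD·R_2/(R_1+R_2) = 17×22/202 = 1.85 V. With the source grounded, V_GS = V_G = 1.85 V.
Assume saturation: I_D = (k_n/2)(V_GS − V_t)² = (2.7/2)×(1.85 − 1.3)² = 1.35×0.551² = 0.411 mA.
V_DS = V_DD − I_D·R_D = 17 − 0.411×6.8 = 14.2 V.
Saturation requires V_DS ≥ V_GS − V_t = 0.551 V; 14.2 ≥ 0.551 ✓.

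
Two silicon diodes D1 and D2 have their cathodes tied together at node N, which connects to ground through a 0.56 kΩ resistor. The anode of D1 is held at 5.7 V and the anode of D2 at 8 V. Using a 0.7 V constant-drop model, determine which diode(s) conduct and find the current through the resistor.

Assume both conduct. Then node N would need to be at both 5.7−0.7 = 5 V and 8−0.7 = 7.3 V, which is impossible.
Assume only D2 conducts: V_N = 8 − 0.7 = 7.3 V, so I_R = 7.3/0.56 = 13 mA.
Check D1: its anode-to-cathode voltage is 5.7 − 7.3 = -1.6 V < 0.7 V, so it is off. The assumption is consistent.

Only D2 conducts; I_R ≈ 13 mA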